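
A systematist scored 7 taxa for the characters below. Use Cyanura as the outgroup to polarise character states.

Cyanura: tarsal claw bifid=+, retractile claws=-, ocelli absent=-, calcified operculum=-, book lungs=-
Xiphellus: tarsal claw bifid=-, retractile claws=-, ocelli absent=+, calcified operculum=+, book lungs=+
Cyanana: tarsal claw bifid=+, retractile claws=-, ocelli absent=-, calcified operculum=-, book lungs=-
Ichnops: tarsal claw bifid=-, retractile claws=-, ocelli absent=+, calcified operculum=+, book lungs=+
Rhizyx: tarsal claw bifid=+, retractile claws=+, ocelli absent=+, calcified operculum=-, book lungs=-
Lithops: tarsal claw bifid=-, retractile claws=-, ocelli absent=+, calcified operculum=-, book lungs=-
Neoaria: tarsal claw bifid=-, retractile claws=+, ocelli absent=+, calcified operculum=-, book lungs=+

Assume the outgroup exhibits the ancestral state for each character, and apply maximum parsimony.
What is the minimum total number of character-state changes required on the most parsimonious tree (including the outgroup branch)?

6

Character polarity is set by the outgroup: the derived state is whichever differs from the outgroup's state, so for tarsal claw bifid the derived state is '-', and for the remaining characters it is '+'.
Only Ichnops, Lithops, Neoaria, and Xiphellus show the derived state '-' for tarsal claw bifid, supporting them as a clade.
retractile claws (state '+') occurs in Neoaria and Rhizyx but conflicts with the nesting implied by the other characters — most parsimoniously interpreted as homoplasy.
Only Ichnops, Lithops, Neoaria, Rhizyx, and Xiphellus show the derived state '+' for ocelli absent, supporting them as a clade.
Only Ichnops and Xiphellus show the derived state '+' for calcified operculum, supporting them as a clade.
book lungs (derived state '+') is shared by Ichnops, Neoaria, and Xiphellus — a synapomorphy uniting that clade.
Most parsimonious ingroup topology: (((((Xiphellus,Ichnops),Neoaria),Lithops),Rhizyx),Cyanana).
Changes per character on this tree: tarsal claw bifid: 1; retractile claws: 2; ocelli absent: 1; calcified operculum: 1; book lungs: 1.
Total = 6.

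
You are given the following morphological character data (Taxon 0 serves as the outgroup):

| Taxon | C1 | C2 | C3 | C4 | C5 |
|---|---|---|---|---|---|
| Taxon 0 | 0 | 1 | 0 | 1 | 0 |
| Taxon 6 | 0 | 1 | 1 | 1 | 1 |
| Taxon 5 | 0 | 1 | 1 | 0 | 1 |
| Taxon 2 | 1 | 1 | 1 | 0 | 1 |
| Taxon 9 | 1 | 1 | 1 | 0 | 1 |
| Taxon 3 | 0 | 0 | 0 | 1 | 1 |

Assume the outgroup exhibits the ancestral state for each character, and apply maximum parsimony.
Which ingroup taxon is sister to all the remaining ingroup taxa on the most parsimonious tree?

Character polarity is set by the outgroup: the derived state is whichever differs from the outgroup's state, so for C2, C4 the derived state is '0', and for the remaining characters it is '1'.
C1: derived state '1' in Taxon 2 and Taxon 9 only — synapomorphy for {Taxon 2, Taxon 9}.
C2 (derived state '0') is unique to Taxon 3 (autapomorphy; uninformative for grouping).
C3: derived state '1' in Taxon 2, Taxon 5, Taxon 6, and Taxon 9 only — synapomorphy for {Taxon 2, Taxon 5, Taxon 6, Taxon 9}.
Only Taxon 2, Taxon 5, and Taxon 9 show the derived state '0' for C4, supporting them as a clade.
C5 (derived state '1') is shared by all ingroup taxa — unites the whole ingroup.
Most parsimonious ingroup topology: (((Taxon 5,(Taxon 9,Taxon 2)),Taxon 6),Taxon 3).
Taxon 3 is sister to the clade containing all other ingroup taxa, so it is the earliest-diverging (most basal) ingroup lineage.

Taxon 3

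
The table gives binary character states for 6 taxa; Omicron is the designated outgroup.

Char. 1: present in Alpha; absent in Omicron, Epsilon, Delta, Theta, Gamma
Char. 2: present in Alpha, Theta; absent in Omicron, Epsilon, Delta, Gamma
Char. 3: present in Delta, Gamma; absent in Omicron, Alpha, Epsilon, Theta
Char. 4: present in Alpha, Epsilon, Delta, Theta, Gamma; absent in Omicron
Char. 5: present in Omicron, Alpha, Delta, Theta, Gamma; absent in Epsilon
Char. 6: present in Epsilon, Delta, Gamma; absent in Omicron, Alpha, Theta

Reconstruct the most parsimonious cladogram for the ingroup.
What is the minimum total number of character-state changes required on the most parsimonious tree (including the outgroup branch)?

6

Character polarity is set by the outgroup: the derived state is whichever differs from the outgroup's state, so for Char. 5 the derived state is 'absent', and for the remaining characters it is 'present'.
Char. 1 (derived state 'present') is unique to Alpha (autapomorphy; uninformative for grouping).
Only Alpha and Theta show the derived state 'present' for Char. 2, supporting them as a clade.
Char. 3 (derived state 'present') is shared by Delta and Gamma — a synapomorphy uniting that clade.
All ingroup taxa share the derived state 'present' for Char. 4; it defines the ingroup but does not resolve relationships within it.
Char. 5 (derived state 'absent') is unique to Epsilon (autapomorphy; uninformative for grouping).
Only Delta, Epsilon, and Gamma show the derived state 'present' for Char. 6, supporting them as a clade.
Most parsimonious ingroup topology: ((Alpha,Theta),(Epsilon,(Delta,Gamma))).
Changes per character on this tree: Char. 1: 1; Char. 2: 1; Char. 3: 1; Char. 4: 1; Char. 5: 1; Char. 6: 1.
Total = 6.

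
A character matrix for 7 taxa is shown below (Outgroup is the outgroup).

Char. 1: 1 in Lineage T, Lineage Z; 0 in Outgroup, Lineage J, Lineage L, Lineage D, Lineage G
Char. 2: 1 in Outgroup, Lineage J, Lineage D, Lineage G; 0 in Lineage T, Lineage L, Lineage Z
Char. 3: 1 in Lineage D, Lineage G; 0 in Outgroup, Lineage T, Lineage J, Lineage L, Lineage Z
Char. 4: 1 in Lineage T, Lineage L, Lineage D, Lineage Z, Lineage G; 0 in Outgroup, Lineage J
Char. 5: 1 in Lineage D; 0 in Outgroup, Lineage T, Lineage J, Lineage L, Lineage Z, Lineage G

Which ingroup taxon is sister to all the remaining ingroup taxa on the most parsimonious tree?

Lineage J

Character polarity is set by the outgroup: the derived state is whichever differs from the outgroup's state, so for Char. 2 the derived state is '0', and for the remaining characters it is '1'.
Char. 1 (derived state '1') is shared by Lineage T and Lineage Z — a synapomorphy uniting that clade.
Char. 2 (derived state '0') is shared by Lineage L, Lineage T, and Lineage Z — a synapomorphy uniting that clade.
Only Lineage D and Lineage G show the derived state '1' for Char. 3, supporting them as a clade.
Char. 4: derived state '1' in Lineage D, Lineage G, Lineage L, Lineage T, and Lineage Z only — synapomorphy for {Lineage D, Lineage G, Lineage L, Lineage T, Lineage Z}.
Char. 5: derived state '1' in Lineage D only — an autapomorphy, so it tells us nothing about relationships among taxa.
Most parsimonious ingroup topology: ((((Lineage T,Lineage Z),Lineage L),(Lineage D,Lineage G)),Lineage J).
Lineage J is sister to the clade containing all other ingroup taxa, so it is the earliest-diverging (most basal) ingroup lineage.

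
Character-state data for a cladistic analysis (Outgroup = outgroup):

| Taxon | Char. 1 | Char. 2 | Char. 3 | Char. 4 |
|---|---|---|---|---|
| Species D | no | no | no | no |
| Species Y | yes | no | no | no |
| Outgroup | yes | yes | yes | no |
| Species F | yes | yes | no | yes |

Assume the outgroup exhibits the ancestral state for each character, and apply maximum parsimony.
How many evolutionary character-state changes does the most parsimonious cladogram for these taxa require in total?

Character polarity is set by the outgroup: the derived state is whichever differs from the outgroup's state, so for Char. 1, Char. 2, Char. 3 the derived state is 'no', and for the remaining characters it is 'yes'.
Char. 1 (derived state 'no') is unique to Species D (autapomorphy; uninformative for grouping).
Only Species D and Species Y show the derived state 'no' for Char. 2, supporting them as a clade.
All ingroup taxa share the derived state 'no' for Char. 3; it defines the ingroup but does not resolve relationships within it.
Char. 4: derived state 'yes' in Species F only — an autapomorphy, so it tells us nothing about relationships among taxa.
Most parsimonious ingroup topology: ((Species D,Species Y),Species F).
Changes per character on this tree: Char. 1: 1; Char. 2: 1; Char. 3: 1; Char. 4: 1.
Total = 4.

4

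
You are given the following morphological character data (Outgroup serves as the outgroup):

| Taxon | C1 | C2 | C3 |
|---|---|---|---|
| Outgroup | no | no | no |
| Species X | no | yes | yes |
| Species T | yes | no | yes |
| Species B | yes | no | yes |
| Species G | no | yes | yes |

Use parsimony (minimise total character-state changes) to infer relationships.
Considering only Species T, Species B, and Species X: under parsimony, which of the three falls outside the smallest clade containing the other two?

The outgroup has state 'no' for every character, so 'yes' is the derived state throughout.
Only Species B and Species T show the derived state 'yes' for C1, supporting them as a clade.
C2: derived state 'yes' in Species G and Species X only — synapomorphy for {Species G, Species X}.
C3 (derived state 'yes') is shared by all ingroup taxa — unites the whole ingroup.
Most parsimonious ingroup topology: ((Species X,Species G),(Species T,Species B)).
Species T and Species B share a more recent common ancestor with each other than either does with Species X, so Species X is the least closely related of the three.

Species X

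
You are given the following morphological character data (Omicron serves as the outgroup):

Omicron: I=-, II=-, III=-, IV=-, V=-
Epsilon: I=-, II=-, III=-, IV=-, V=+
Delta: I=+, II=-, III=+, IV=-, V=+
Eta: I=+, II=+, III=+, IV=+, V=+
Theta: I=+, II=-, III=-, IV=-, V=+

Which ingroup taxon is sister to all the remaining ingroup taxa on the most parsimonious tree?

The outgroup has state '-' for every character, so '+' is the derived state throughout.
I: derived state '+' in Delta, Eta, and Theta only — synapomorphy for {Delta, Eta, Theta}.
II (derived state '+') is unique to Eta (autapomorphy; uninformative for grouping).
III (derived state '+') is shared by Delta and Eta — a synapomorphy uniting that clade.
IV: derived state '+' in Eta only — an autapomorphy, so it tells us nothing about relationships among taxa.
All ingroup taxa share the derived state '+' for V; it defines the ingroup but does not resolve relationships within it.
Most parsimonious ingroup topology: (Epsilon,((Delta,Eta),Theta)).
Epsilon is sister to the clade containing all other ingroup taxa, so it is the earliest-diverging (most basal) ingroup lineage.

Epsilon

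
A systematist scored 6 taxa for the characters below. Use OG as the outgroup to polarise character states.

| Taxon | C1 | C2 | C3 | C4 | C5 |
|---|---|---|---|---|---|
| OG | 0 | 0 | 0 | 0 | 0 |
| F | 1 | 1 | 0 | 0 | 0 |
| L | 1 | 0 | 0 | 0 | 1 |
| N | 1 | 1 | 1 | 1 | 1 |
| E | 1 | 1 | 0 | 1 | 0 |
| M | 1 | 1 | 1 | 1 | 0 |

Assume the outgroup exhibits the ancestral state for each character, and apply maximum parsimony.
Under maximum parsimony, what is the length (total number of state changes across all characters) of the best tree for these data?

The outgroup has state '0' for every character, so '1' is the derived state throughout.
C1 (derived state '1') is shared by all ingroup taxa — unites the whole ingroup.
C2 (derived state '1') is shared by E, F, M, and N — a synapomorphy uniting that clade.
C3 (derived state '1') is shared by M and N — a synapomorphy uniting that clade.
C4 (derived state '1') is shared by E, M, and N — a synapomorphy uniting that clade.
C5 groups L and N, which is incompatible with the clades supported by the remaining characters; treating it as convergent (homoplasy) costs fewer steps than any alternative tree.
Most parsimonious ingroup topology: ((F,((N,M),E)),L).
Changes per character on this tree: C1: 1; C2: 1; C3: 1; C4: 1; C5: 2.
Total = 6.

6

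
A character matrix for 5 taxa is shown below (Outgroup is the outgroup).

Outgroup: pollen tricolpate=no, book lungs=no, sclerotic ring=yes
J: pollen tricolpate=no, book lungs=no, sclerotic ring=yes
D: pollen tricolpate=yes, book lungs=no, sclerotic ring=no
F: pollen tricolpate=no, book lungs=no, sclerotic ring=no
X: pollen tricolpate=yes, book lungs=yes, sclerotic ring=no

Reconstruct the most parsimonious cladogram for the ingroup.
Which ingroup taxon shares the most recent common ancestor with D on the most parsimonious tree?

X

Character polarity is set by the outgroup: the derived state is whichever differs from the outgroup's state, so for sclerotic ring the derived state is 'no', and for the remaining characters it is 'yes'.
pollen tricolpate (derived state 'yes') is shared by D and X — a synapomorphy uniting that clade.
book lungs (derived state 'yes') is unique to X (autapomorphy; uninformative for grouping).
sclerotic ring: derived state 'no' in D, F, and X only — synapomorphy for {D, F, X}.
Most parsimonious ingroup topology: (J,((D,X),F)).
D and X form a cherry on this tree, so they are sister taxa.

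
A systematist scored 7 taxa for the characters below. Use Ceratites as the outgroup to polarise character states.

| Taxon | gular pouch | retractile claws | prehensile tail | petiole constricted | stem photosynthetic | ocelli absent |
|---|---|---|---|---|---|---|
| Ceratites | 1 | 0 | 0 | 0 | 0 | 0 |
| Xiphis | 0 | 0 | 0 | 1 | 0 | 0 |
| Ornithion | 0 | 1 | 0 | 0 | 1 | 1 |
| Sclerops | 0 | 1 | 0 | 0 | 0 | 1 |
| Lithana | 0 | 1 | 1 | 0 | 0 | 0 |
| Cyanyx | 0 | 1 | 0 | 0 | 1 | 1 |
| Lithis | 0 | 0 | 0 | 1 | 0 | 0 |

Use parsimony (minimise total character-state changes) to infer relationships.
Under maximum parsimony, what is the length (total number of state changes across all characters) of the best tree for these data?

Character polarity is set by the outgroup: the derived state is whichever differs from the outgroup's state, so for gular pouch the derived state is '0', and for the remaining characters it is '1'.
All ingroup taxa share the derived state '0' for gular pouch; it defines the ingroup but does not resolve relationships within it.
Only Cyanyx, Lithana, Ornithion, and Sclerops show the derived state '1' for retractile claws, supporting them as a clade.
prehensile tail (derived state '1') is unique to Lithana (autapomorphy; uninformative for grouping).
petiole constricted: derived state '1' in Lithis and Xiphis only — synapomorphy for {Lithis, Xiphis}.
stem photosynthetic (derived state '1') is shared by Cyanyx and Ornithion — a synapomorphy uniting that clade.
ocelli absent (derived state '1') is shared by Cyanyx, Ornithion, and Sclerops — a synapomorphy uniting that clade.
Most parsimonious ingroup topology: ((Xiphis,Lithis),(((Ornithion,Cyanyx),Sclerops),Lithana)).
Changes per character on this tree: gular pouch: 1; retractile claws: 1; prehensile tail: 1; petiole constricted: 1; stem photosynthetic: 1; ocelli absent: 1.
Total = 6.

6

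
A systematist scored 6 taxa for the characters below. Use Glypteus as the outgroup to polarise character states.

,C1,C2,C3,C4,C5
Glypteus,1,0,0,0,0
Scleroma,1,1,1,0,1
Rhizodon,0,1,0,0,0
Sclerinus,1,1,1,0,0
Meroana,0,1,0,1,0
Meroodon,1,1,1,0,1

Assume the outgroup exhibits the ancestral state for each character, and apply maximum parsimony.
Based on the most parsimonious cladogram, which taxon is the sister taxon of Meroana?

Rhizodon

Character polarity is set by the outgroup: the derived state is whichever differs from the outgroup's state, so for C1 the derived state is '0', and for the remaining characters it is '1'.
C1: derived state '0' in Meroana and Rhizodon only — synapomorphy for {Meroana, Rhizodon}.
C2 (derived state '1') is shared by all ingroup taxa — unites the whole ingroup.
Only Meroodon, Sclerinus, and Scleroma show the derived state '1' for C3, supporting them as a clade.
C4 (derived state '1') is unique to Meroana (autapomorphy; uninformative for grouping).
C5 (derived state '1') is shared by Meroodon and Scleroma — a synapomorphy uniting that clade.
Most parsimonious ingroup topology: (((Scleroma,Meroodon),Sclerinus),(Rhizodon,Meroana)).
Meroana and Rhizodon form a cherry on this tree, so they are sister taxa.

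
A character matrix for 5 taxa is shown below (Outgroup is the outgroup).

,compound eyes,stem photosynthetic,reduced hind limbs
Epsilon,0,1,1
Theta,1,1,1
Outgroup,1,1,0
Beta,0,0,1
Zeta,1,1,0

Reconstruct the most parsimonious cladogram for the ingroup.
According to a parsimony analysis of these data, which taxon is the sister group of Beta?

Character polarity is set by the outgroup: the derived state is whichever differs from the outgroup's state, so for compound eyes, stem photosynthetic the derived state is '0', and for the remaining characters it is '1'.
Only Beta and Epsilon show the derived state '0' for compound eyes, supporting them as a clade.
stem photosynthetic (derived state '0') is unique to Beta (autapomorphy; uninformative for grouping).
reduced hind limbs (derived state '1') is shared by Beta, Epsilon, and Theta — a synapomorphy uniting that clade.
Most parsimonious ingroup topology: (((Epsilon,Beta),Theta),Zeta).
Beta and Epsilon form a cherry on this tree, so they are sister taxa.

Epsilon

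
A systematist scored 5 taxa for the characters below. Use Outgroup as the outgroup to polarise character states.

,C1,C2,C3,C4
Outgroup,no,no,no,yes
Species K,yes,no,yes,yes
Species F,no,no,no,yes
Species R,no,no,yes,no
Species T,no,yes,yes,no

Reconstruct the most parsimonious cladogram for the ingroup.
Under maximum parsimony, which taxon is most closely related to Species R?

Species T

Character polarity is set by the outgroup: the derived state is whichever differs from the outgroup's state, so for C4 the derived state is 'no', and for the remaining characters it is 'yes'.
C1: derived state 'yes' in Species K only — an autapomorphy, so it tells us nothing about relationships among taxa.
C2: derived state 'yes' in Species T only — an autapomorphy, so it tells us nothing about relationships among taxa.
Only Species K, Species R, and Species T show the derived state 'yes' for C3, supporting them as a clade.
Only Species R and Species T show the derived state 'no' for C4, supporting them as a clade.
Most parsimonious ingroup topology: ((Species K,(Species R,Species T)),Species F).
Species R and Species T form a cherry on this tree, so they are sister taxa.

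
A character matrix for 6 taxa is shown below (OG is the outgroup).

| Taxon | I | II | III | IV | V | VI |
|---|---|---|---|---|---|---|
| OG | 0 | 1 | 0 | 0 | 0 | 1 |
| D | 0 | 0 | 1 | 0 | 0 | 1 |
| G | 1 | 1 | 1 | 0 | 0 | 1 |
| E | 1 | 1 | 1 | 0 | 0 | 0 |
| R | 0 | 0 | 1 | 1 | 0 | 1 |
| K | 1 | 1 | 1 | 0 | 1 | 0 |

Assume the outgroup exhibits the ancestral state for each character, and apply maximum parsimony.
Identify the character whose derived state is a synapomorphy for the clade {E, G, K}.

I

Character polarity is set by the outgroup: the derived state is whichever differs from the outgroup's state, so for II, VI the derived state is '0', and for the remaining characters it is '1'.
I: derived state '1' in E, G, and K only — synapomorphy for {E, G, K}.
II (derived state '0') is shared by D and R — a synapomorphy uniting that clade.
III (derived state '1') is shared by all ingroup taxa — unites the whole ingroup.
IV: derived state '1' in R only — an autapomorphy, so it tells us nothing about relationships among taxa.
V (derived state '1') is unique to K (autapomorphy; uninformative for grouping).
VI: derived state '0' in E and K only — synapomorphy for {E, K}.
Most parsimonious ingroup topology: ((D,R),(G,(E,K))).
The clade {E, G, K} is supported by I: its derived state '1' occurs in exactly those taxa and in no other taxon (including the outgroup).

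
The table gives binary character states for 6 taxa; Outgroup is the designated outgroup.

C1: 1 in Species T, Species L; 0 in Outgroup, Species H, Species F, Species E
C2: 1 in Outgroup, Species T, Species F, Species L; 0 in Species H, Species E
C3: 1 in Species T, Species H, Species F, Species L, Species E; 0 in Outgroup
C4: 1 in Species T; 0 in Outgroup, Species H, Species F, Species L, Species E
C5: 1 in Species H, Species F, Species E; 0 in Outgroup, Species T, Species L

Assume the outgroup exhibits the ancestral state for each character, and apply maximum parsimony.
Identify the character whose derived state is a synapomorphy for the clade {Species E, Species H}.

C2

Character polarity is set by the outgroup: the derived state is whichever differs from the outgroup's state, so for C2 the derived state is '0', and for the remaining characters it is '1'.
C1: derived state '1' in Species L and Species T only — synapomorphy for {Species L, Species T}.
C2: derived state '0' in Species E and Species H only — synapomorphy for {Species E, Species H}.
All ingroup taxa share the derived state '1' for C3; it defines the ingroup but does not resolve relationships within it.
C4: derived state '1' in Species T only — an autapomorphy, so it tells us nothing about relationships among taxa.
Only Species E, Species F, and Species H show the derived state '1' for C5, supporting them as a clade.
Most parsimonious ingroup topology: ((Species T,Species L),((Species H,Species E),Species F)).
The clade {Species E, Species H} is supported by C2: its derived state '0' occurs in exactly those taxa and in no other taxon (including the outgroup).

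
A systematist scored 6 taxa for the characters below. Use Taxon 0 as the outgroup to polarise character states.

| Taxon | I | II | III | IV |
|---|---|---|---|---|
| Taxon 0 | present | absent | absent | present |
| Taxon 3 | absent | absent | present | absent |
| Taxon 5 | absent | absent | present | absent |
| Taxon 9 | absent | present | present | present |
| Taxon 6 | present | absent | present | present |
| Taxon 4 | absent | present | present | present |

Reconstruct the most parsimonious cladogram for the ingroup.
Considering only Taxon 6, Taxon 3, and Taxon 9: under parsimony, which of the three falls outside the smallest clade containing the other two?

Character polarity is set by the outgroup: the derived state is whichever differs from the outgroup's state, so for I, IV the derived state is 'absent', and for the remaining characters it is 'present'.
I (derived state 'absent') is shared by Taxon 3, Taxon 4, Taxon 5, and Taxon 9 — a synapomorphy uniting that clade.
Only Taxon 4 and Taxon 9 show the derived state 'present' for II, supporting them as a clade.
III (derived state 'present') is shared by all ingroup taxa — unites the whole ingroup.
IV (derived state 'absent') is shared by Taxon 3 and Taxon 5 — a synapomorphy uniting that clade.
Most parsimonious ingroup topology: (((Taxon 3,Taxon 5),(Taxon 4,Taxon 9)),Taxon 6).
Taxon 3 and Taxon 9 share a more recent common ancestor with each other than either does with Taxon 6, so Taxon 6 is the least closely related of the three.

Taxon 6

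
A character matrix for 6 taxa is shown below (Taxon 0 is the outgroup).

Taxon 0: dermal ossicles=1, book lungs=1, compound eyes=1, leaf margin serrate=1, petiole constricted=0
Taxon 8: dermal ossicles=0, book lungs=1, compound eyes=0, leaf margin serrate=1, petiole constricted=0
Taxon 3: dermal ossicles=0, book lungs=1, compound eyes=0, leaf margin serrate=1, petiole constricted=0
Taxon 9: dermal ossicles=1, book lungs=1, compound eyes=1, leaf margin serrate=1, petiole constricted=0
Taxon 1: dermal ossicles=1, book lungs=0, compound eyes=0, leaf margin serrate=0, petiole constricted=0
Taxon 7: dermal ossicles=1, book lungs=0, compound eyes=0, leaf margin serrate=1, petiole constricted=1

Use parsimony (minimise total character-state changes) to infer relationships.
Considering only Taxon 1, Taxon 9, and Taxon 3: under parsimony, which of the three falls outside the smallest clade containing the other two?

Taxon 9

Character polarity is set by the outgroup: the derived state is whichever differs from the outgroup's state, so for dermal ossicles, book lungs, compound eyes, leaf margin serrate the derived state is '0', and for the remaining characters it is '1'.
Only Taxon 3 and Taxon 8 show the derived state '0' for dermal ossicles, supporting them as a clade.
book lungs: derived state '0' in Taxon 1 and Taxon 7 only — synapomorphy for {Taxon 1, Taxon 7}.
Only Taxon 1, Taxon 3, Taxon 7, and Taxon 8 show the derived state '0' for compound eyes, supporting them as a clade.
leaf margin serrate (derived state '0') is unique to Taxon 1 (autapomorphy; uninformative for grouping).
petiole constricted (derived state '1') is unique to Taxon 7 (autapomorphy; uninformative for grouping).
Most parsimonious ingroup topology: (((Taxon 7,Taxon 1),(Taxon 8,Taxon 3)),Taxon 9).
Taxon 1 and Taxon 3 share a more recent common ancestor with each other than either does with Taxon 9, so Taxon 9 is the least closely related of the three.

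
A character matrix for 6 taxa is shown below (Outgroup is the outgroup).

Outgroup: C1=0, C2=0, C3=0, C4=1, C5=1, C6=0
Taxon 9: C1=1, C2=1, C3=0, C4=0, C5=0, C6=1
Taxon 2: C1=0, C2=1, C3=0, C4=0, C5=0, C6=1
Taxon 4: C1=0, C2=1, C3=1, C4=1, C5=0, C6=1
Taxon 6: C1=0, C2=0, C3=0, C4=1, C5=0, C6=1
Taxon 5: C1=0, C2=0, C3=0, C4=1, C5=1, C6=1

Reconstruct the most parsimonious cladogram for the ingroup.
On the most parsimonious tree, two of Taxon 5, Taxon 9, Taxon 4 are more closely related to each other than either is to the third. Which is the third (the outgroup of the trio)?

Character polarity is set by the outgroup: the derived state is whichever differs from the outgroup's state, so for C4, C5 the derived state is '0', and for the remaining characters it is '1'.
C1 (derived state '1') is unique to Taxon 9 (autapomorphy; uninformative for grouping).
C2 (derived state '1') is shared by Taxon 2, Taxon 4, and Taxon 9 — a synapomorphy uniting that clade.
C3 (derived state '1') is unique to Taxon 4 (autapomorphy; uninformative for grouping).
Only Taxon 2 and Taxon 9 show the derived state '0' for C4, supporting them as a clade.
C5: derived state '0' in Taxon 2, Taxon 4, Taxon 6, and Taxon 9 only — synapomorphy for {Taxon 2, Taxon 4, Taxon 6, Taxon 9}.
All ingroup taxa share the derived state '1' for C6; it defines the ingroup but does not resolve relationships within it.
Most parsimonious ingroup topology: ((((Taxon 9,Taxon 2),Taxon 4),Taxon 6),Taxon 5).
Taxon 4 and Taxon 9 share a more recent common ancestor with each other than either does with Taxon 5, so Taxon 5 is the least closely related of the three.

Taxon 5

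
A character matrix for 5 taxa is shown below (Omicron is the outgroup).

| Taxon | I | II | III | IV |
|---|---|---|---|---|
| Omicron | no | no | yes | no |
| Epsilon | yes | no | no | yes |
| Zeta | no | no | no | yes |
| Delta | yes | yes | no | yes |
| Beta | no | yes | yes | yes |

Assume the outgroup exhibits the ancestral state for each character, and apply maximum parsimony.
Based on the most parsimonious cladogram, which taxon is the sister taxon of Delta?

Epsilon

Character polarity is set by the outgroup: the derived state is whichever differs from the outgroup's state, so for III the derived state is 'no', and for the remaining characters it is 'yes'.
Only Delta and Epsilon show the derived state 'yes' for I, supporting them as a clade.
II groups Beta and Delta, which is incompatible with the clades supported by the remaining characters; treating it as convergent (homoplasy) costs fewer steps than any alternative tree.
III: derived state 'no' in Delta, Epsilon, and Zeta only — synapomorphy for {Delta, Epsilon, Zeta}.
IV (derived state 'yes') is shared by all ingroup taxa — unites the whole ingroup.
Most parsimonious ingroup topology: (((Epsilon,Delta),Zeta),Beta).
Delta and Epsilon form a cherry on this tree, so they are sister taxa.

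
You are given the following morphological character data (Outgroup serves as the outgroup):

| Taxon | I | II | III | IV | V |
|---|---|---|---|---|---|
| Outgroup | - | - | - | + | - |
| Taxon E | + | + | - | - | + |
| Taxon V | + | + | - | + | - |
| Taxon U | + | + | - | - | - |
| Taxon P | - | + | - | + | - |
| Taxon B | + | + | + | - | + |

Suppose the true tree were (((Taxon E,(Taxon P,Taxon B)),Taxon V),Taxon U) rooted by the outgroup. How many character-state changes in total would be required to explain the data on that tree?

Map each character onto (((Taxon E,(Taxon P,Taxon B)),Taxon V),Taxon U) (rooted by Outgroup) and count the minimum state changes it requires (Fitch parsimony):
I: 2; II: 1; III: 1; IV: 3; V: 2.
Total tree length = 9.

9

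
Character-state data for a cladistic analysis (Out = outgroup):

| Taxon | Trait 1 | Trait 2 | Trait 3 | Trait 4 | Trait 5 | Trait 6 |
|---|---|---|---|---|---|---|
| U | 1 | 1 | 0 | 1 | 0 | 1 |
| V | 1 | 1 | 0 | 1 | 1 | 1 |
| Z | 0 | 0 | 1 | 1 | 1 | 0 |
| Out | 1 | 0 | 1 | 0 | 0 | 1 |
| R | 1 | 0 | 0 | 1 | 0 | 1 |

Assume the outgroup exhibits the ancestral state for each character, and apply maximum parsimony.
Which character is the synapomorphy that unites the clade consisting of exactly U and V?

Trait 2

Character polarity is set by the outgroup: the derived state is whichever differs from the outgroup's state, so for Trait 1, Trait 3, Trait 6 the derived state is '0', and for the remaining characters it is '1'.
Trait 1: derived state '0' in Z only — an autapomorphy, so it tells us nothing about relationships among taxa.
Trait 2: derived state '1' in U and V only — synapomorphy for {U, V}.
Trait 3 (derived state '0') is shared by R, U, and V — a synapomorphy uniting that clade.
All ingroup taxa share the derived state '1' for Trait 4; it defines the ingroup but does not resolve relationships within it.
Trait 5 (state '1') occurs in V and Z but conflicts with the nesting implied by the other characters — most parsimoniously interpreted as homoplasy.
Trait 6: derived state '0' in Z only — an autapomorphy, so it tells us nothing about relationships among taxa.
Most parsimonious ingroup topology: (((U,V),R),Z).
The clade {U, V} is supported by Trait 2: its derived state '1' occurs in exactly those taxa and in no other taxon (including the outgroup).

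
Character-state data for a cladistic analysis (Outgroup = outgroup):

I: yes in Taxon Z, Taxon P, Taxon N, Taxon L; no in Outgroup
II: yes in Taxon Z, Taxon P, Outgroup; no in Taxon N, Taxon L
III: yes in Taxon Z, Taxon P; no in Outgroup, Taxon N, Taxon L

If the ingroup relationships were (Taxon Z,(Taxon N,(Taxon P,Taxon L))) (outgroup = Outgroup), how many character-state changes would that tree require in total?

5

Map each character onto (Taxon Z,(Taxon N,(Taxon P,Taxon L))) (rooted by Outgroup) and count the minimum state changes it requires (Fitch parsimony):
I: 1; II: 2; III: 2.
Total tree length = 5.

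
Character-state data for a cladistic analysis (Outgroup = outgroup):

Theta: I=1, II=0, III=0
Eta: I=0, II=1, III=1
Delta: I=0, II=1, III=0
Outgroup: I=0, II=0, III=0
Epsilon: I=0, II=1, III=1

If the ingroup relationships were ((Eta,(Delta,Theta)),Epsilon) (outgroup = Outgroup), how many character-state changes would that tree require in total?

Map each character onto ((Eta,(Delta,Theta)),Epsilon) (rooted by Outgroup) and count the minimum state changes it requires (Fitch parsimony):
I: 1; II: 2; III: 2.
Total tree length = 5.

5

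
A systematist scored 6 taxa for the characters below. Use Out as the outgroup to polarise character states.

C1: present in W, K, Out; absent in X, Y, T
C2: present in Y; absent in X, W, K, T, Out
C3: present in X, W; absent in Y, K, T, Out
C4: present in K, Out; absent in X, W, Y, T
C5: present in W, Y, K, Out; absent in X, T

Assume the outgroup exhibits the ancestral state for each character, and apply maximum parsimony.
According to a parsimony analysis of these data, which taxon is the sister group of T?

X

Character polarity is set by the outgroup: the derived state is whichever differs from the outgroup's state, so for C1, C4, C5 the derived state is 'absent', and for the remaining characters it is 'present'.
C1: derived state 'absent' in T, X, and Y only — synapomorphy for {T, X, Y}.
C2 (derived state 'present') is unique to Y (autapomorphy; uninformative for grouping).
C3 (state 'present') occurs in W and X but conflicts with the nesting implied by the other characters — most parsimoniously interpreted as homoplasy.
C4: derived state 'absent' in T, W, X, and Y only — synapomorphy for {T, W, X, Y}.
C5 (derived state 'absent') is shared by T and X — a synapomorphy uniting that clade.
Most parsimonious ingroup topology: ((((X,T),Y),W),K).
T and X form a cherry on this tree, so they are sister taxa.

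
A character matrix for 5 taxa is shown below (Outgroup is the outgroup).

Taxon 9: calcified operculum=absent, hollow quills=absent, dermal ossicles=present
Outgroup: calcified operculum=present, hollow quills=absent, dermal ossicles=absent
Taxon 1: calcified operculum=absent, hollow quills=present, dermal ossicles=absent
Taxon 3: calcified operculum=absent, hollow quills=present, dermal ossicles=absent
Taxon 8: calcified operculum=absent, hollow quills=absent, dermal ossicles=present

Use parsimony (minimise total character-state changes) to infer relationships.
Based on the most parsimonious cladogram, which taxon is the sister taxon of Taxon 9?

Taxon 8

Character polarity is set by the outgroup: the derived state is whichever differs from the outgroup's state, so for calcified operculum the derived state is 'absent', and for the remaining characters it is 'present'.
All ingroup taxa share the derived state 'absent' for calcified operculum; it defines the ingroup but does not resolve relationships within it.
Only Taxon 1 and Taxon 3 show the derived state 'present' for hollow quills, supporting them as a clade.
Only Taxon 8 and Taxon 9 show the derived state 'present' for dermal ossicles, supporting them as a clade.
Most parsimonious ingroup topology: ((Taxon 9,Taxon 8),(Taxon 3,Taxon 1)).
Taxon 9 and Taxon 8 form a cherry on this tree, so they are sister taxa.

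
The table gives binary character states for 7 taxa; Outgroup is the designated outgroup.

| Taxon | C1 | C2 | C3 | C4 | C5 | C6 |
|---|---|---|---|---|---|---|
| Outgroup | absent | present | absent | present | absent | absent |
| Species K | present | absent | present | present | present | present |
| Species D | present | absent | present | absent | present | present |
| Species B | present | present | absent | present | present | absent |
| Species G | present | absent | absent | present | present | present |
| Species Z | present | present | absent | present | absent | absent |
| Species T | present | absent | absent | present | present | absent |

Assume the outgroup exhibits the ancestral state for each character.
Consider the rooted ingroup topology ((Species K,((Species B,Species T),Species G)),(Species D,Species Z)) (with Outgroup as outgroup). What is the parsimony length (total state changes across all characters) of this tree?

Map each character onto ((Species K,((Species B,Species T),Species G)),(Species D,Species Z)) (rooted by Outgroup) and count the minimum state changes it requires (Fitch parsimony):
C1: 1; C2: 3; C3: 2; C4: 1; C5: 2; C6: 3.
Total tree length = 12.

12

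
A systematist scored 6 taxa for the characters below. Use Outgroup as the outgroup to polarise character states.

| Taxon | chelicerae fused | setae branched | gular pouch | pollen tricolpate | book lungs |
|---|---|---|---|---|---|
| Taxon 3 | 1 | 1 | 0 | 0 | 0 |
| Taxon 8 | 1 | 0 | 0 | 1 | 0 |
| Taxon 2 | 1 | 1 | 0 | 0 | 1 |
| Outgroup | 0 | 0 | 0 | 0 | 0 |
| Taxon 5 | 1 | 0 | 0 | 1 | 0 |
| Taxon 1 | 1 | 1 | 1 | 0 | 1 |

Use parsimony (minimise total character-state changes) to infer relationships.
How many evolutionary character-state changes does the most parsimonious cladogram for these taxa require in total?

5

The outgroup has state '0' for every character, so '1' is the derived state throughout.
All ingroup taxa share the derived state '1' for chelicerae fused; it defines the ingroup but does not resolve relationships within it.
Only Taxon 1, Taxon 2, and Taxon 3 show the derived state '1' for setae branched, supporting them as a clade.
gular pouch (derived state '1') is unique to Taxon 1 (autapomorphy; uninformative for grouping).
pollen tricolpate: derived state '1' in Taxon 5 and Taxon 8 only — synapomorphy for {Taxon 5, Taxon 8}.
book lungs (derived state '1') is shared by Taxon 1 and Taxon 2 — a synapomorphy uniting that clade.
Most parsimonious ingroup topology: ((Taxon 8,Taxon 5),((Taxon 2,Taxon 1),Taxon 3)).
Changes per character on this tree: chelicerae fused: 1; setae branched: 1; gular pouch: 1; pollen tricolpate: 1; book lungs: 1.
Total = 5.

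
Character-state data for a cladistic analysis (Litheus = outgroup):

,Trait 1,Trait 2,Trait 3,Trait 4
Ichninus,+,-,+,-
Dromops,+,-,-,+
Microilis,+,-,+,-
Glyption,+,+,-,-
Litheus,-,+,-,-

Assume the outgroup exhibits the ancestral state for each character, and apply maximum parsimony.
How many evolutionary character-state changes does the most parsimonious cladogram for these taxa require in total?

Character polarity is set by the outgroup: the derived state is whichever differs from the outgroup's state, so for Trait 2 the derived state is '-', and for the remaining characters it is '+'.
Trait 1 (derived state '+') is shared by all ingroup taxa — unites the whole ingroup.
Only Dromops, Ichninus, and Microilis show the derived state '-' for Trait 2, supporting them as a clade.
Trait 3 (derived state '+') is shared by Ichninus and Microilis — a synapomorphy uniting that clade.
Trait 4 (derived state '+') is unique to Dromops (autapomorphy; uninformative for grouping).
Most parsimonious ingroup topology: ((Dromops,(Microilis,Ichninus)),Glyption).
Changes per character on this tree: Trait 1: 1; Trait 2: 1; Trait 3: 1; Trait 4: 1.
Total = 4.

4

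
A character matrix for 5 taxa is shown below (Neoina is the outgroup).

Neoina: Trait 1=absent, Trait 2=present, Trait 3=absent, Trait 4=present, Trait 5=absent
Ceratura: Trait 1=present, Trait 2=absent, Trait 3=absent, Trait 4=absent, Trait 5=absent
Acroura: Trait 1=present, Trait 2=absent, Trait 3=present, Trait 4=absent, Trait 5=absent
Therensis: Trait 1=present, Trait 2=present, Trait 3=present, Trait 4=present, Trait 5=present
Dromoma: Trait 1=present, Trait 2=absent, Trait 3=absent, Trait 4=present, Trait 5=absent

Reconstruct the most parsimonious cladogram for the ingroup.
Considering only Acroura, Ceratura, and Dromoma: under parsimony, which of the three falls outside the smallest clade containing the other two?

Dromoma

Character polarity is set by the outgroup: the derived state is whichever differs from the outgroup's state, so for Trait 2, Trait 4 the derived state is 'absent', and for the remaining characters it is 'present'.
All ingroup taxa share the derived state 'present' for Trait 1; it defines the ingroup but does not resolve relationships within it.
Only Acroura, Ceratura, and Dromoma show the derived state 'absent' for Trait 2, supporting them as a clade.
Trait 3 groups Acroura and Therensis, which is incompatible with the clades supported by the remaining characters; treating it as convergent (homoplasy) costs fewer steps than any alternative tree.
Trait 4 (derived state 'absent') is shared by Acroura and Ceratura — a synapomorphy uniting that clade.
Trait 5: derived state 'present' in Therensis only — an autapomorphy, so it tells us nothing about relationships among taxa.
Most parsimonious ingroup topology: (((Ceratura,Acroura),Dromoma),Therensis).
Ceratura and Acroura share a more recent common ancestor with each other than either does with Dromoma, so Dromoma is the least closely related of the three.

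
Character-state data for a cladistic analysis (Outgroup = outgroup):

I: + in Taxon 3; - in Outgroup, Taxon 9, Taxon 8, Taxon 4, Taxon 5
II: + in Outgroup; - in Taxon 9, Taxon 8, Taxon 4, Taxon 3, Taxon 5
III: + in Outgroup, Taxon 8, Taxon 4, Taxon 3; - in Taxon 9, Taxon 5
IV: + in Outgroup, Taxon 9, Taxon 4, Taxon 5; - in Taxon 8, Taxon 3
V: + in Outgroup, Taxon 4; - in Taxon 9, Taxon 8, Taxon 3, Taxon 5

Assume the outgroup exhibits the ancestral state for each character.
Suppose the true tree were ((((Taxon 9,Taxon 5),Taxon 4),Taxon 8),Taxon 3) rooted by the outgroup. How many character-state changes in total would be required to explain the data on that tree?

7

Map each character onto ((((Taxon 9,Taxon 5),Taxon 4),Taxon 8),Taxon 3) (rooted by Outgroup) and count the minimum state changes it requires (Fitch parsimony):
I: 1; II: 1; III: 1; IV: 2; V: 2.
Total tree length = 7.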